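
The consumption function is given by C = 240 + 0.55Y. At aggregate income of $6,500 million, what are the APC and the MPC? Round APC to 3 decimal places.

MPC = 0.55 (the slope of the consumption function)
C = 240 + 0.55(6500) = 3815, so APC = 3815/6500 = 0.587

APC = 0.587; MPC = 0.55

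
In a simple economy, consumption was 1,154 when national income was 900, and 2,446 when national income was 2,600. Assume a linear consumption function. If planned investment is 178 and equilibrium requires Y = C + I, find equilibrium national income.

Y = 2700

MPC = (2446 − 1154)/(2600 − 900) = 1292/1700 = 0.76
a = 1154 − 0.76(900) = 470
Equilibrium: Y = 470 + 0.76Y + 178
0.24Y = 648, so Y = 648/0.24 = 2700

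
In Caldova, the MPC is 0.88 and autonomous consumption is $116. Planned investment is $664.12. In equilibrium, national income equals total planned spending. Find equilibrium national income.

Y = 6501

Y = C + I = 116 + 0.88Y + 664.12
Y − 0.88Y = 780.12
0.12Y = 780.12, so Y = 780.12/0.12 = 6501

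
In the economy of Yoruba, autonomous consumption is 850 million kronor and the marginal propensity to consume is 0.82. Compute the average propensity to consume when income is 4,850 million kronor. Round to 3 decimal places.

APC = 0.995

C = 850 + 0.82(4850) = 4827
APC = C/Y = 4827/4850 = 0.995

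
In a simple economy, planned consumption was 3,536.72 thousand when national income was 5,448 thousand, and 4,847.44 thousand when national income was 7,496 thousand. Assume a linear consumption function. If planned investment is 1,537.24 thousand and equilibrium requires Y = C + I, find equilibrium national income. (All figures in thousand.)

Y = 4409

MPC = (4847.44 − 3536.72)/(7496 − 5448) = 1310.72/2048 = 0.64
a = 3536.72 − 0.64(5448) = 50
Equilibrium: Y = 50 + 0.64Y + 1537.24
0.36Y = 1587.24, so Y = 1587.24/0.36 = 4409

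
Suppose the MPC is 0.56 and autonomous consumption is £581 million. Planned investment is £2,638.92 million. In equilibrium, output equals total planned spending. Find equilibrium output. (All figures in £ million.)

Y = 7318

Y = C + I = 581 + 0.56Y + 2638.92
Y − 0.56Y = 3219.92
0.44Y = 3219.92, so Y = 3219.92/0.44 = 7318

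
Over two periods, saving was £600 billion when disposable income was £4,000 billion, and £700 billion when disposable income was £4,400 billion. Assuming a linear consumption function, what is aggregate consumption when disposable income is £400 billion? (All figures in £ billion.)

MPS = ΔS/ΔY = (700 − 600)/(4400 − 4000) = 100/400 = 0.25
MPC = 1 − MPS = 0.75
Autonomous saving = 600 − 0.25(4000) = -400, so a = 400
C = 400 + 0.75(400) = 400 + 300 = 700

C = 700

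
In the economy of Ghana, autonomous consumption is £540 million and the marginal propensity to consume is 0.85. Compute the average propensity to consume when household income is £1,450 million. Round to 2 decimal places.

APC = 1.22

C = 540 + 0.85(1450) = 1772.5
APC = C/Y = 1772.5/1450 = 1.22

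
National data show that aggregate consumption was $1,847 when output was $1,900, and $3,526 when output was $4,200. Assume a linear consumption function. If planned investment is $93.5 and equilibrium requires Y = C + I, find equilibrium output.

Y = 2050

MPC = (3526 − 1847)/(4200 − 1900) = 1679/2300 = 0.73
a = 1847 − 0.73(1900) = 460
Equilibrium: Y = 460 + 0.73Y + 93.5
0.27Y = 553.5, so Y = 553.5/0.27 = 2050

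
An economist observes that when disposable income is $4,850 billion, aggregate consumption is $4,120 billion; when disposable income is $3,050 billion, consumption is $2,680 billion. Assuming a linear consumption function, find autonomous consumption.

MPC = ΔC/ΔY = (4120 − 2680)/(4850 − 3050) = 1440/1800 = 0.8
a = C − MPC·Y = 2680 − 0.8(3050) = 2680 − 2440 = 240

a = 240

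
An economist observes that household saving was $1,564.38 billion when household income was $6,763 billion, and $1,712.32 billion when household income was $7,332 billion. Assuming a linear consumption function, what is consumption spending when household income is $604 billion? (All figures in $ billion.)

MPS = ΔS/ΔY = (1712.32 − 1564.38)/(7332 − 6763) = 147.94/569 = 0.26
MPC = 1 − MPS = 0.74
Autonomous saving = 1564.38 − 0.26(6763) = -194, so a = 194
C = 194 + 0.74(604) = 194 + 446.96 = 640.96

C = 640.96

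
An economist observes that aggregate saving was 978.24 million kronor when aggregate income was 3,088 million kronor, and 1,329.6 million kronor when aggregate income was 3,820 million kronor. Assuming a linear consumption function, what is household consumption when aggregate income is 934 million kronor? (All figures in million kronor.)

C = 989.68

MPS = ΔS/ΔY = (1329.6 − 978.24)/(3820 − 3088) = 351.36/732 = 0.48
MPC = 1 − MPS = 0.52
Autonomous saving = 978.24 − 0.48(3088) = -504, so a = 504
C = 504 + 0.52(934) = 504 + 485.68 = 989.68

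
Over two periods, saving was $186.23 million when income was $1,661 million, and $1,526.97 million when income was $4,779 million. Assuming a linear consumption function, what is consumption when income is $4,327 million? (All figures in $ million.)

MPS = ΔS/ΔY = (1526.97 − 186.23)/(4779 − 1661) = 1340.74/3118 = 0.43
MPC = 1 − MPS = 0.57
Autonomous saving = 186.23 − 0.43(1661) = -528, so a = 528
C = 528 + 0.57(4327) = 528 + 2466.39 = 2994.39

C = 2994.39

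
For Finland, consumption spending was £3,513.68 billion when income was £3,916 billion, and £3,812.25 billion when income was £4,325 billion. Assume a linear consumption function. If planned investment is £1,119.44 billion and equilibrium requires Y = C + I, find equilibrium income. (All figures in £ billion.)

Y = 6572

MPC = (3812.25 − 3513.68)/(4325 − 3916) = 298.57/409 = 0.73
a = 3513.68 − 0.73(3916) = 655
Equilibrium: Y = 655 + 0.73Y + 1119.44
0.27Y = 1774.44, so Y = 1774.44/0.27 = 6572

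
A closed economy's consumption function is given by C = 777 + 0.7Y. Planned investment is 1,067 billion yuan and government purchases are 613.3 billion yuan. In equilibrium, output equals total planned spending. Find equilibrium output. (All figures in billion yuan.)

Y = C + I + G = 777 + 0.7Y + 1067 + 613.3
Y − 0.7Y = 2457.3
0.3Y = 2457.3, so Y = 2457.3/0.3 = 8191

Y = 8191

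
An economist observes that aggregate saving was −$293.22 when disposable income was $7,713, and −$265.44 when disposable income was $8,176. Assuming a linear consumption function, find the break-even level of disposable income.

Y = 12600

MPS = ΔS/ΔY = (-265.44 − (-293.22))/(8176 − 7713) = 27.78/463 = 0.06
MPC = 1 − MPS = 0.94
From S(7713) = -293.22: −a + 0.06(7713) = -293.22, so a = 462.78 − (-293.22) = 756
Break-even (S = 0): Y = a/MPS = 756/0.06 = 12600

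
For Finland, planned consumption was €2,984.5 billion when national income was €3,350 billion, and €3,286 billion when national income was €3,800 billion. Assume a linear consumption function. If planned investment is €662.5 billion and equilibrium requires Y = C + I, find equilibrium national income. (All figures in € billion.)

MPC = (3286 − 2984.5)/(3800 − 3350) = 301.5/450 = 0.67
a = 2984.5 − 0.67(3350) = 740
Equilibrium: Y = 740 + 0.67Y + 662.5
0.33Y = 1402.5, so Y = 1402.5/0.33 = 4250

Y = 4250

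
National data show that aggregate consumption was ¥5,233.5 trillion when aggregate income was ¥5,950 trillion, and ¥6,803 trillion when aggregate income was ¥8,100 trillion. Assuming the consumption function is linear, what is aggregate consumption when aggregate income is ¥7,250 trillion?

C = 6182.5

MPC = (6803 − 5233.5)/(8100 − 5950) = 1569.5/2150 = 0.73
a = 5233.5 − 0.73(5950) = 5233.5 − 4343.5 = 890
C = 890 + 0.73(7250) = 890 + 5292.5 = 6182.5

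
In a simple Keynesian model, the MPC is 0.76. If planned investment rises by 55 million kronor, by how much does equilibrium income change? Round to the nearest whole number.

ΔY ≈ 229

The multiplier is 1/(1 − MPC) = 1/0.24.
ΔY = 55/0.24 = 229.17 ≈ 229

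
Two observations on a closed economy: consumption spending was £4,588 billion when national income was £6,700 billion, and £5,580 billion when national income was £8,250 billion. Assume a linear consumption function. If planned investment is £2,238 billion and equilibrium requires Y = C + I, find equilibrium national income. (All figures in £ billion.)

Y = 7050

MPC = (5580 − 4588)/(8250 − 6700) = 992/1550 = 0.64
a = 4588 − 0.64(6700) = 300
Equilibrium: Y = 300 + 0.64Y + 2238
0.36Y = 2538, so Y = 2538/0.36 = 7050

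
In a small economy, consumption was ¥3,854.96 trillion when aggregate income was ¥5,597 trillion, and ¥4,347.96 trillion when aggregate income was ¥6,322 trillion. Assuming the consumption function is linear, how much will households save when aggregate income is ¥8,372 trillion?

S = 2630.04

MPC = (4347.96 − 3854.96)/(6322 − 5597) = 493/725 = 0.68
a = 3854.96 − 0.68(5597) = 3854.96 − 3805.96 = 49
C = 49 + 0.68(8372) = 5741.96
S = 8372 − 5741.96 = 2630.04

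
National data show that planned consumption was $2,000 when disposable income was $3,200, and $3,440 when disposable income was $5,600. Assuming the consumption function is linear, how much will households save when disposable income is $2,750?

S = 1020

MPC = (3440 − 2000)/(5600 − 3200) = 1440/2400 = 0.6
a = 2000 − 0.6(3200) = 2000 − 1920 = 80
C = 80 + 0.6(2750) = 1730
S = 2750 − 1730 = 1020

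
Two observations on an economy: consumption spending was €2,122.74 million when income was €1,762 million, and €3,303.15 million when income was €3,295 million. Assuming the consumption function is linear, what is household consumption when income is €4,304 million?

C = 4080.08

MPC = (3303.15 − 2122.74)/(3295 − 1762) = 1180.41/1533 = 0.77
a = 2122.74 − 0.77(1762) = 2122.74 − 1356.74 = 766
C = 766 + 0.77(4304) = 766 + 3314.08 = 4080.08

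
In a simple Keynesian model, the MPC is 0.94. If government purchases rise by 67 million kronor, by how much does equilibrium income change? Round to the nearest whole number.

The multiplier is 1/(1 − MPC) = 1/0.06.
ΔY = 67/0.06 = 1116.67 ≈ 1117

ΔY ≈ 1117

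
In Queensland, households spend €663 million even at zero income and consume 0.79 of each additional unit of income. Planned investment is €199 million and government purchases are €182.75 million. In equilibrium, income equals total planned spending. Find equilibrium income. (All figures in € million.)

Y = C + I + G = 663 + 0.79Y + 199 + 182.75
Y − 0.79Y = 1044.75
0.21Y = 1044.75, so Y = 1044.75/0.21 = 4975

Y = 4975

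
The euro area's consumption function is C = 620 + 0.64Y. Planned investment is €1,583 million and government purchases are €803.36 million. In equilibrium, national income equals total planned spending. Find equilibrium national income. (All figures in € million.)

Y = 8351

Y = C + I + G = 620 + 0.64Y + 1583 + 803.36
Y − 0.64Y = 3006.36
0.36Y = 3006.36, so Y = 3006.36/0.36 = 8351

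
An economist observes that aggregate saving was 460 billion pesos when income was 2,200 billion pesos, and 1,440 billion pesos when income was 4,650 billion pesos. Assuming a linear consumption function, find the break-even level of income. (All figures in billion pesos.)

Y = 1050

MPS = ΔS/ΔY = (1440 − 460)/(4650 − 2200) = 980/2450 = 0.4
MPC = 1 − MPS = 0.6
From S(2200) = 460: −a + 0.4(2200) = 460, so a = 880 − 460 = 420
Break-even (S = 0): Y = a/MPS = 420/0.4 = 1050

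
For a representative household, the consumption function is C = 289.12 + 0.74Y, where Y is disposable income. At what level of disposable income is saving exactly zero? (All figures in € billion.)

Y = 1112

At break-even, C = Y: 289.12 + 0.74Y = Y
0.26Y = 289.12, so Y = 289.12/0.26 = 1112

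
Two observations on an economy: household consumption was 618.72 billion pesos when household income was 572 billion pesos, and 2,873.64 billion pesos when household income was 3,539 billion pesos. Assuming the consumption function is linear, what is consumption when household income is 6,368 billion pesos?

MPC = (2873.64 − 618.72)/(3539 − 572) = 2254.92/2967 = 0.76
a = 618.72 − 0.76(572) = 618.72 − 434.72 = 184
C = 184 + 0.76(6368) = 184 + 4839.68 = 5023.68

C = 5023.68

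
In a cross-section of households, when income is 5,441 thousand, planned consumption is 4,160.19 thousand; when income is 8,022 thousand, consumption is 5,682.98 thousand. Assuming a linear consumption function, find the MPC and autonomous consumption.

MPC = 0.59; a = 950

MPC = ΔC/ΔY = (5682.98 − 4160.19)/(8022 − 5441) = 1522.79/2581 = 0.59
a = C − MPC·Y = 4160.19 − 0.59(5441) = 4160.19 − 3210.19 = 950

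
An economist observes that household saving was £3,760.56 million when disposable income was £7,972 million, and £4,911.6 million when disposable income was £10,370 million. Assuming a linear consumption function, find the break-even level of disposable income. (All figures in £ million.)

MPS = ΔS/ΔY = (4911.6 − 3760.56)/(10370 − 7972) = 1151.04/2398 = 0.48
MPC = 1 − MPS = 0.52
From S(7972) = 3760.56: −a + 0.48(7972) = 3760.56, so a = 3826.56 − 3760.56 = 66
Break-even (S = 0): Y = a/MPS = 66/0.48 = 137.5

Y = 137.5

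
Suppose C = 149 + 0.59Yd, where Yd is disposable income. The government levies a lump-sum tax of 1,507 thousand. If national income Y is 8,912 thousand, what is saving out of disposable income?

Yd = Y − T = 8912 − 1507 = 7405
C = 149 + 0.59(7405) = 149 + 4368.95 = 4517.95
S = Yd − C = 7405 − 4517.95 = 2887.05

S = 2887.05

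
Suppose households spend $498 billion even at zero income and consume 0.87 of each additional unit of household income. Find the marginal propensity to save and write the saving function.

MPS = 0.13; S = -498 + 0.13Y

MPS = 1 − MPC = 1 − 0.87 = 0.13
S = Y − C = -498 + 0.13Y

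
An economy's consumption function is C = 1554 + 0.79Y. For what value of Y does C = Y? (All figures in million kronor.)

At break-even, C = Y: 1554 + 0.79Y = Y
0.21Y = 1554, so Y = 1554/0.21 = 7400

Y = 7400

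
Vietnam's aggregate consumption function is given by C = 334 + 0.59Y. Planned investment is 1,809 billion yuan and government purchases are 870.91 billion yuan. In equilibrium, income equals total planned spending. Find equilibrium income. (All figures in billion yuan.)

Y = 7351

Y = C + I + G = 334 + 0.59Y + 1809 + 870.91
Y − 0.59Y = 3013.91
0.41Y = 3013.91, so Y = 3013.91/0.41 = 7351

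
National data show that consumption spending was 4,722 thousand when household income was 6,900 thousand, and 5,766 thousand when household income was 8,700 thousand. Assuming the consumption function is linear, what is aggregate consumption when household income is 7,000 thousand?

C = 4780

MPC = (5766 − 4722)/(8700 − 6900) = 1044/1800 = 0.58
a = 4722 − 0.58(6900) = 4722 − 4002 = 720
C = 720 + 0.58(7000) = 720 + 4060 = 4780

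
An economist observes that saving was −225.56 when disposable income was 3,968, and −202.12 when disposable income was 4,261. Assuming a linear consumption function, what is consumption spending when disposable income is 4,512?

MPS = ΔS/ΔY = (-202.12 − (-225.56))/(4261 − 3968) = 23.44/293 = 0.08
MPC = 1 − MPS = 0.92
Autonomous saving = -225.56 − 0.08(3968) = -543, so a = 543
C = 543 + 0.92(4512) = 543 + 4151.04 = 4694.04

C = 4694.04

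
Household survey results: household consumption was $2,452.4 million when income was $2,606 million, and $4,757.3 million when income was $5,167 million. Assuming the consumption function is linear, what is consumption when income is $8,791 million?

C = 8018.9

MPC = (4757.3 − 2452.4)/(5167 − 2606) = 2304.9/2561 = 0.9
a = 2452.4 − 0.9(2606) = 2452.4 − 2345.4 = 107
C = 107 + 0.9(8791) = 107 + 7911.9 = 8018.9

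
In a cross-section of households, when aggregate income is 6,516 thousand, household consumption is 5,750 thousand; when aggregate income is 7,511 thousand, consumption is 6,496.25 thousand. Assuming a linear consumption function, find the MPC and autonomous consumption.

MPC = ΔC/ΔY = (6496.25 − 5750)/(7511 − 6516) = 746.25/995 = 0.75
a = C − MPC·Y = 5750 − 0.75(6516) = 5750 − 4887 = 863

MPC = 0.75; a = 863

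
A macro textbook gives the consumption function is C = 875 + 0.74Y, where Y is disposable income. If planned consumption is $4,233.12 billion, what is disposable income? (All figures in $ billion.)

875 + 0.74Y = 4233.12
0.74Y = 3358.12, so Y = 3358.12/0.74 = 4538

Y = 4538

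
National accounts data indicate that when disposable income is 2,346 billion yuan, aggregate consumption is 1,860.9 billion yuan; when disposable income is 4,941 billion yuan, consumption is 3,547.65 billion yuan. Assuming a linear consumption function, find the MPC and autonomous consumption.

MPC = ΔC/ΔY = (3547.65 − 1860.9)/(4941 − 2346) = 1686.75/2595 = 0.65
a = C − MPC·Y = 1860.9 − 0.65(2346) = 1860.9 − 1524.9 = 336

MPC = 0.65; a = 336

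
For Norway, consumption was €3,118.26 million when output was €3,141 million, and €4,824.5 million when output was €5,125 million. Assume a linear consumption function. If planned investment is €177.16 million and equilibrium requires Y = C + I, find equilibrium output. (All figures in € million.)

MPC = (4824.5 − 3118.26)/(5125 − 3141) = 1706.24/1984 = 0.86
a = 3118.26 − 0.86(3141) = 417
Equilibrium: Y = 417 + 0.86Y + 177.16
0.14Y = 594.16, so Y = 594.16/0.14 = 4244

Y = 4244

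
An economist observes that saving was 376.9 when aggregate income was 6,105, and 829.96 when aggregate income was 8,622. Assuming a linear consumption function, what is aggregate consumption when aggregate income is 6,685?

MPS = ΔS/ΔY = (829.96 − 376.9)/(8622 − 6105) = 453.06/2517 = 0.18
MPC = 1 − MPS = 0.82
Autonomous saving = 376.9 − 0.18(6105) = -722, so a = 722
C = 722 + 0.82(6685) = 722 + 5481.7 = 6203.7

C = 6203.7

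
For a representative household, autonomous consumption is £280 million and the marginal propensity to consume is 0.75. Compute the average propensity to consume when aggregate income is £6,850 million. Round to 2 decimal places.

C = 280 + 0.75(6850) = 5417.5
APC = C/Y = 5417.5/6850 = 0.79

APC = 0.79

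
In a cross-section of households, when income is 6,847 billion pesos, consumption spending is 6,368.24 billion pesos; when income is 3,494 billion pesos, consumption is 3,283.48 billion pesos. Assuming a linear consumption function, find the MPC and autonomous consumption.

MPC = ΔC/ΔY = (6368.24 − 3283.48)/(6847 − 3494) = 3084.76/3353 = 0.92
a = C − MPC·Y = 3283.48 − 0.92(3494) = 3283.48 − 3214.48 = 69

MPC = 0.92; a = 69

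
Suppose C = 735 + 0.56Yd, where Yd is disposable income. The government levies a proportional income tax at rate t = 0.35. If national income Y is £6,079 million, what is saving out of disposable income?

Yd = (1 − 0.35)(6079) = 0.65(6079) = 3951.35
C = 735 + 0.56(3951.35) = 735 + 2212.756 = 2947.756
S = Yd − C = 3951.35 − 2947.756 = 1003.594

S = 1003.594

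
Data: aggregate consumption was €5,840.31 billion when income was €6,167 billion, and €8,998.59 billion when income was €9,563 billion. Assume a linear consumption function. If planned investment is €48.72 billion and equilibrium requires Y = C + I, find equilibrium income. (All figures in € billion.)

MPC = (8998.59 − 5840.31)/(9563 − 6167) = 3158.28/3396 = 0.93
a = 5840.31 − 0.93(6167) = 105
Equilibrium: Y = 105 + 0.93Y + 48.72
0.07Y = 153.72, so Y = 153.72/0.07 = 2196

Y = 2196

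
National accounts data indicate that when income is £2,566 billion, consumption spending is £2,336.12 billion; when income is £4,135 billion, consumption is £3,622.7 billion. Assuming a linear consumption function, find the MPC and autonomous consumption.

MPC = ΔC/ΔY = (3622.7 − 2336.12)/(4135 − 2566) = 1286.58/1569 = 0.82
a = C − MPC·Y = 2336.12 − 0.82(2566) = 2336.12 − 2104.12 = 232

MPC = 0.82; a = 232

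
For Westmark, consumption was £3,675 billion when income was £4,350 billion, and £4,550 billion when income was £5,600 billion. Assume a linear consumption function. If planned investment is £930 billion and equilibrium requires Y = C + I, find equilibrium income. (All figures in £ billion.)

Y = 5200

MPC = (4550 − 3675)/(5600 − 4350) = 875/1250 = 0.7
a = 3675 − 0.7(4350) = 630
Equilibrium: Y = 630 + 0.7Y + 930
0.3Y = 1560, so Y = 1560/0.3 = 5200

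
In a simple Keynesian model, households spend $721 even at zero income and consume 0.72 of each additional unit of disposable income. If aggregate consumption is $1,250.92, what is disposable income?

Y = 736

721 + 0.72Y = 1250.92
0.72Y = 529.92, so Y = 529.92/0.72 = 736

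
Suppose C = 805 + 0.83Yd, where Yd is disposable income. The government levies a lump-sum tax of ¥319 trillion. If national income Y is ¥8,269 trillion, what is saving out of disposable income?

Yd = Y − T = 8269 − 319 = 7950
C = 805 + 0.83(7950) = 805 + 6598.5 = 7403.5
S = Yd − C = 7950 − 7403.5 = 546.5

S = 546.5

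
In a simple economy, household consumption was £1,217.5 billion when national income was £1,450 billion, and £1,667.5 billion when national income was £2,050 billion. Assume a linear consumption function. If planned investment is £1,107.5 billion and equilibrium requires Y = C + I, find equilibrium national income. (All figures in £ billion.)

Y = 4950

MPC = (1667.5 − 1217.5)/(2050 − 1450) = 450/600 = 0.75
a = 1217.5 − 0.75(1450) = 130
Equilibrium: Y = 130 + 0.75Y + 1107.5
0.25Y = 1237.5, so Y = 1237.5/0.25 = 4950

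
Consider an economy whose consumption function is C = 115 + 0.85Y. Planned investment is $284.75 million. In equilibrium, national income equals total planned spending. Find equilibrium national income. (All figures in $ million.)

Y = C + I = 115 + 0.85Y + 284.75
Y − 0.85Y = 399.75
0.15Y = 399.75, so Y = 399.75/0.15 = 2665

Y = 2665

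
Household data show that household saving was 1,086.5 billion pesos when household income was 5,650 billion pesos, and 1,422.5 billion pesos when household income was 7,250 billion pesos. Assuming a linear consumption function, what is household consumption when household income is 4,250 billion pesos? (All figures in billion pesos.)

MPS = ΔS/ΔY = (1422.5 − 1086.5)/(7250 − 5650) = 336/1600 = 0.21
MPC = 1 − MPS = 0.79
Autonomous saving = 1086.5 − 0.21(5650) = -100, so a = 100
C = 100 + 0.79(4250) = 100 + 3357.5 = 3457.5

C = 3457.5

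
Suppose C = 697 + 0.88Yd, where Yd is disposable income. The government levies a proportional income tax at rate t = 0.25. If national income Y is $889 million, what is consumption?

C = 1283.74

Yd = (1 − 0.25)(889) = 0.75(889) = 666.75
C = 697 + 0.88(666.75) = 697 + 586.74 = 1283.74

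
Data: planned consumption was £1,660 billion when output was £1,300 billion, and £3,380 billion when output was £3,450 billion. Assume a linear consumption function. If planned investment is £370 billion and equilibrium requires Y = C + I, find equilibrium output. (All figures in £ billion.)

MPC = (3380 − 1660)/(3450 − 1300) = 1720/2150 = 0.8
a = 1660 − 0.8(1300) = 620
Equilibrium: Y = 620 + 0.8Y + 370
0.2Y = 990, so Y = 990/0.2 = 4950

Y = 4950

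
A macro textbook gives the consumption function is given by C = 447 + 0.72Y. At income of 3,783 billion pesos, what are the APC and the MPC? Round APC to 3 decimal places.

APC = 0.838; MPC = 0.72

MPC = 0.72 (the slope of the consumption function)
C = 447 + 0.72(3783) = 3170.76, so APC = 3170.76/3783 = 0.838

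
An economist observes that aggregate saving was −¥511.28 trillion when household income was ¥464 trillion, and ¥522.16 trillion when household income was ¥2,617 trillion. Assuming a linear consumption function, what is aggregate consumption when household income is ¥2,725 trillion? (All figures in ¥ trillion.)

C = 2151

MPS = ΔS/ΔY = (522.16 − (-511.28))/(2617 − 464) = 1033.44/2153 = 0.48
MPC = 1 − MPS = 0.52
Autonomous saving = -511.28 − 0.48(464) = -734, so a = 734
C = 734 + 0.52(2725) = 734 + 1417 = 2151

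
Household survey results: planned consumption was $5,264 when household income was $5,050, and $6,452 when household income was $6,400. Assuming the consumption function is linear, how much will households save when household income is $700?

S = -736

MPC = (6452 − 5264)/(6400 − 5050) = 1188/1350 = 0.88
a = 5264 − 0.88(5050) = 5264 − 4444 = 820
C = 820 + 0.88(700) = 1436
S = 700 − 1436 = -736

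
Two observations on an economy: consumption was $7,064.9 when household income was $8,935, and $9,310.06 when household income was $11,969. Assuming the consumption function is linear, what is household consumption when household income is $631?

MPC = (9310.06 − 7064.9)/(11969 − 8935) = 2245.16/3034 = 0.74
a = 7064.9 − 0.74(8935) = 7064.9 − 6611.9 = 453
C = 453 + 0.74(631) = 453 + 466.94 = 919.94

C = 919.94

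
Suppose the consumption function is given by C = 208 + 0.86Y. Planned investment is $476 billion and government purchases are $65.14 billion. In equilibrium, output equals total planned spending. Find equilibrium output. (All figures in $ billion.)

Y = 5351

Y = C + I + G = 208 + 0.86Y + 476 + 65.14
Y − 0.86Y = 749.14
0.14Y = 749.14, so Y = 749.14/0.14 = 5351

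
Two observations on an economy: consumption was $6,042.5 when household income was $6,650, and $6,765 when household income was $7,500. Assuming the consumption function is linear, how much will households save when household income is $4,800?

MPC = (6765 − 6042.5)/(7500 − 6650) = 722.5/850 = 0.85
a = 6042.5 − 0.85(6650) = 6042.5 − 5652.5 = 390
C = 390 + 0.85(4800) = 4470
S = 4800 − 4470 = 330

S = 330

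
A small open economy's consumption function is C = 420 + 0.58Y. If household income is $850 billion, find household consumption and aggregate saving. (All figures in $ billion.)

C = 420 + 0.58(850) = 420 + 493 = 913
S = Y − C = 850 − 913 = -63

C = 913; S = -63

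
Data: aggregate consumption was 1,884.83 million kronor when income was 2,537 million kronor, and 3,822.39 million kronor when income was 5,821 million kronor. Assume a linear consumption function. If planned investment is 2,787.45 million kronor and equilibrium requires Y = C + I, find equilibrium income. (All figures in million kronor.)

Y = 7745

MPC = (3822.39 − 1884.83)/(5821 − 2537) = 1937.56/3284 = 0.59
a = 1884.83 − 0.59(2537) = 388
Equilibrium: Y = 388 + 0.59Y + 2787.45
0.41Y = 3175.45, so Y = 3175.45/0.41 = 7745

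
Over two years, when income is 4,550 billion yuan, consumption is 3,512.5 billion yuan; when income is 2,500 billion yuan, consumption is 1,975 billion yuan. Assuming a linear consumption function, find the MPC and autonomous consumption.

MPC = ΔC/ΔY = (3512.5 − 1975)/(4550 − 2500) = 1537.5/2050 = 0.75
a = C − MPC·Y = 1975 − 0.75(2500) = 1975 − 1875 = 100

MPC = 0.75; a = 100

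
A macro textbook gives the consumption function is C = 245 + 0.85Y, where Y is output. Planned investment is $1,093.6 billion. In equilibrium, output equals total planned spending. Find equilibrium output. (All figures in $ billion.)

Y = C + I = 245 + 0.85Y + 1093.6
Y − 0.85Y = 1338.6
0.15Y = 1338.6, so Y = 1338.6/0.15 = 8924

Y = 8924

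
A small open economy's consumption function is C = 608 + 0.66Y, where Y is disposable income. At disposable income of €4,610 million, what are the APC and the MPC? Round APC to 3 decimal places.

MPC = 0.66 (the slope of the consumption function)
C = 608 + 0.66(4610) = 3650.6, so APC = 3650.6/4610 = 0.792

APC = 0.792; MPC = 0.66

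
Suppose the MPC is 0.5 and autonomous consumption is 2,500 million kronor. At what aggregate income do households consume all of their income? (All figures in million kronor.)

At break-even, C = Y: 2500 + 0.5Y = Y
0.5Y = 2500, so Y = 2500/0.5 = 5000

Y = 5000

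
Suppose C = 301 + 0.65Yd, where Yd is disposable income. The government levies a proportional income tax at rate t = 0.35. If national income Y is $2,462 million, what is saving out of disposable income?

Yd = (1 − 0.35)(2462) = 0.65(2462) = 1600.3
C = 301 + 0.65(1600.3) = 301 + 1040.195 = 1341.195
S = Yd − C = 1600.3 − 1341.195 = 259.105

S = 259.105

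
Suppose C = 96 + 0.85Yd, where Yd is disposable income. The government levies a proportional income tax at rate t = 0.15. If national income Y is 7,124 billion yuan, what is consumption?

Yd = (1 − 0.15)(7124) = 0.85(7124) = 6055.4
C = 96 + 0.85(6055.4) = 96 + 5147.09 = 5243.09

C = 5243.09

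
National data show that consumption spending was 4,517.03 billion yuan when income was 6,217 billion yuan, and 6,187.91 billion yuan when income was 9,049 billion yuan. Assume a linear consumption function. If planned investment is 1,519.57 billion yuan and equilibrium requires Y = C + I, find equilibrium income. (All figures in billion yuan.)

MPC = (6187.91 − 4517.03)/(9049 − 6217) = 1670.88/2832 = 0.59
a = 4517.03 − 0.59(6217) = 849
Equilibrium: Y = 849 + 0.59Y + 1519.57
0.41Y = 2368.57, so Y = 2368.57/0.41 = 5777

Y = 5777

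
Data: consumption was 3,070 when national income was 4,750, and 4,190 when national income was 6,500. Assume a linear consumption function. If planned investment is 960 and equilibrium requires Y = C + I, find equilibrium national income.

MPC = (4190 − 3070)/(6500 − 4750) = 1120/1750 = 0.64
a = 3070 − 0.64(4750) = 30
Equilibrium: Y = 30 + 0.64Y + 960
0.36Y = 990, so Y = 990/0.36 = 2750

Y = 2750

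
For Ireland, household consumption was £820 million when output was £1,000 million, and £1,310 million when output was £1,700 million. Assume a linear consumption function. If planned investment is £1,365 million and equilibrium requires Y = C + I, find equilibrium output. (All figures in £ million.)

MPC = (1310 − 820)/(1700 − 1000) = 490/700 = 0.7
a = 820 − 0.7(1000) = 120
Equilibrium: Y = 120 + 0.7Y + 1365
0.3Y = 1485, so Y = 1485/0.3 = 4950

Y = 4950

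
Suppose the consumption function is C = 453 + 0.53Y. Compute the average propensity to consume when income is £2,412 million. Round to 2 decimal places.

C = 453 + 0.53(2412) = 1731.36
APC = C/Y = 1731.36/2412 = 0.72

APC = 0.72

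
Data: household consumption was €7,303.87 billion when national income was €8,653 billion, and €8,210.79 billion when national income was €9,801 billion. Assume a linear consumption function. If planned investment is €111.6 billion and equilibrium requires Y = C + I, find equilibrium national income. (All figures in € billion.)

MPC = (8210.79 − 7303.87)/(9801 − 8653) = 906.92/1148 = 0.79
a = 7303.87 − 0.79(8653) = 468
Equilibrium: Y = 468 + 0.79Y + 111.6
0.21Y = 579.6, so Y = 579.6/0.21 = 2760

Y = 2760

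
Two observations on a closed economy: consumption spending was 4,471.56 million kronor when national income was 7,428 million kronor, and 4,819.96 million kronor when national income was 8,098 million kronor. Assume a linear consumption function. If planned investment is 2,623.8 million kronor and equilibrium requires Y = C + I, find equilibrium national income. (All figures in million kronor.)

Y = 6735

MPC = (4819.96 − 4471.56)/(8098 − 7428) = 348.4/670 = 0.52
a = 4471.56 − 0.52(7428) = 609
Equilibrium: Y = 609 + 0.52Y + 2623.8
0.48Y = 3232.8, so Y = 3232.8/0.48 = 6735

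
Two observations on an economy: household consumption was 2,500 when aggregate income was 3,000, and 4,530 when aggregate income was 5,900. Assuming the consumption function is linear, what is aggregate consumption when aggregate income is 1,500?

C = 1450

MPC = (4530 − 2500)/(5900 − 3000) = 2030/2900 = 0.7
a = 2500 − 0.7(3000) = 2500 − 2100 = 400
C = 400 + 0.7(1500) = 400 + 1050 = 1450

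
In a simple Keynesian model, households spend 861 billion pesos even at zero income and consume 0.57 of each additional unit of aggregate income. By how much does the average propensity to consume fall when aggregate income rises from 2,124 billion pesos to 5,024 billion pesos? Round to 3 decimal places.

ΔAPC = 0.234

At Y = 2124: C = 861 + 0.57(2124) = 2071.68, APC = 2071.68/2124 = 0.9754
At Y = 5024: C = 3724.68, APC = 3724.68/5024 = 0.7414
Fall in APC = 0.9754 − 0.7414 = 0.234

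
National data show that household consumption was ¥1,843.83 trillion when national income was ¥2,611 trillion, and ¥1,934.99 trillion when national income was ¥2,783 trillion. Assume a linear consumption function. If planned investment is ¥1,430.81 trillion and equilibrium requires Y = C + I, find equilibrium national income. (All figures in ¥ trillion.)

MPC = (1934.99 − 1843.83)/(2783 − 2611) = 91.16/172 = 0.53
a = 1843.83 − 0.53(2611) = 460
Equilibrium: Y = 460 + 0.53Y + 1430.81
0.47Y = 1890.81, so Y = 1890.81/0.47 = 4023

Y = 4023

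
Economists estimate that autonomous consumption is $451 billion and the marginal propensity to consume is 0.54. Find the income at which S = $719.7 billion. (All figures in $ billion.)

S = Y − C = -451 + 0.46Y
-451 + 0.46Y = 719.7, so 0.46Y = 1170.7 and Y = 2545

Y = 2545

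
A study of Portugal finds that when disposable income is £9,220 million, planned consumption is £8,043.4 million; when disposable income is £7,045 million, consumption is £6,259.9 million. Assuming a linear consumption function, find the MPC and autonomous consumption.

MPC = ΔC/ΔY = (8043.4 − 6259.9)/(9220 − 7045) = 1783.5/2175 = 0.82
a = C − MPC·Y = 6259.9 − 0.82(7045) = 6259.9 − 5776.9 = 483

MPC = 0.82; a = 483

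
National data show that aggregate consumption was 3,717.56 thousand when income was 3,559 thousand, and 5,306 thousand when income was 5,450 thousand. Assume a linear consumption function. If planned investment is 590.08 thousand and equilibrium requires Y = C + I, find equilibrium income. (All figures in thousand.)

MPC = (5306 − 3717.56)/(5450 − 3559) = 1588.44/1891 = 0.84
a = 3717.56 − 0.84(3559) = 728
Equilibrium: Y = 728 + 0.84Y + 590.08
0.16Y = 1318.08, so Y = 1318.08/0.16 = 8238

Y = 8238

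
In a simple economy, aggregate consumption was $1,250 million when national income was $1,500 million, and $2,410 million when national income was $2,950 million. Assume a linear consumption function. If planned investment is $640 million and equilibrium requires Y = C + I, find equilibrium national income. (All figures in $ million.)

MPC = (2410 − 1250)/(2950 − 1500) = 1160/1450 = 0.8
a = 1250 − 0.8(1500) = 50
Equilibrium: Y = 50 + 0.8Y + 640
0.2Y = 690, so Y = 690/0.2 = 3450

Y = 3450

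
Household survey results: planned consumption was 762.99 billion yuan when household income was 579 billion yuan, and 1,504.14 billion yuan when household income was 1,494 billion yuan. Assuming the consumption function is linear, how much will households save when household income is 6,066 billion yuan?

S = 858.54

MPC = (1504.14 − 762.99)/(1494 − 579) = 741.15/915 = 0.81
a = 762.99 − 0.81(579) = 762.99 − 468.99 = 294
C = 294 + 0.81(6066) = 5207.46
S = 6066 − 5207.46 = 858.54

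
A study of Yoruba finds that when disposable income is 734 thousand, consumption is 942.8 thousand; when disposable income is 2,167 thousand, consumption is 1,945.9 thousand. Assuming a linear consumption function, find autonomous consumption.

a = 429

MPC = ΔC/ΔY = (1945.9 − 942.8)/(2167 − 734) = 1003.1/1433 = 0.7
a = C − MPC·Y = 942.8 − 0.7(734) = 942.8 − 513.8 = 429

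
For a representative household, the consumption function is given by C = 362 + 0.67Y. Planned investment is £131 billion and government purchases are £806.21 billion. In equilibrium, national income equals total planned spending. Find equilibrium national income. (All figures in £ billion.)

Y = 3937

Y = C + I + G = 362 + 0.67Y + 131 + 806.21
Y − 0.67Y = 1299.21
0.33Y = 1299.21, so Y = 1299.21/0.33 = 3937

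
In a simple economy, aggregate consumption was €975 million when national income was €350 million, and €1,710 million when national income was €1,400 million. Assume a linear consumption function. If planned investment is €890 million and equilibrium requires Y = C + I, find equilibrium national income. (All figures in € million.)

MPC = (1710 − 975)/(1400 − 350) = 735/1050 = 0.7
a = 975 − 0.7(350) = 730
Equilibrium: Y = 730 + 0.7Y + 890
0.3Y = 1620, so Y = 1620/0.3 = 5400

Y = 5400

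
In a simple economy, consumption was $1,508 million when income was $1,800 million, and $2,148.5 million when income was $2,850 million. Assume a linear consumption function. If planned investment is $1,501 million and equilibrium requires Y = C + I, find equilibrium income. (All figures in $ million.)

MPC = (2148.5 − 1508)/(2850 − 1800) = 640.5/1050 = 0.61
a = 1508 − 0.61(1800) = 410
Equilibrium: Y = 410 + 0.61Y + 1501
0.39Y = 1911, so Y = 1911/0.39 = 4900

Y = 4900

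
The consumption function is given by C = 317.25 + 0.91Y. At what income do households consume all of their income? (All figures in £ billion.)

At break-even, C = Y: 317.25 + 0.91Y = Y
0.09Y = 317.25, so Y = 317.25/0.09 = 3525

Y = 3525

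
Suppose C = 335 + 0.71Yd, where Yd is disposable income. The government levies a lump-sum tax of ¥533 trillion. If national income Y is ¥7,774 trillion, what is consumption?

Yd = Y − T = 7774 − 533 = 7241
C = 335 + 0.71(7241) = 335 + 5141.11 = 5476.11

C = 5476.11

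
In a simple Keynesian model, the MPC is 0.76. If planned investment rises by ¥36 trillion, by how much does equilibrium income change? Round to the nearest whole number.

ΔY ≈ 150

The multiplier is 1/(1 − MPC) = 1/0.24.
ΔY = 36/0.24 = 150.00 ≈ 150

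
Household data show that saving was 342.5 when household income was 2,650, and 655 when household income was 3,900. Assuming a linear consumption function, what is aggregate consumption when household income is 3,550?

C = 2982.5

MPS = ΔS/ΔY = (655 − 342.5)/(3900 − 2650) = 312.5/1250 = 0.25
MPC = 1 − MPS = 0.75
Autonomous saving = 342.5 − 0.25(2650) = -320, so a = 320
C = 320 + 0.75(3550) = 320 + 2662.5 = 2982.5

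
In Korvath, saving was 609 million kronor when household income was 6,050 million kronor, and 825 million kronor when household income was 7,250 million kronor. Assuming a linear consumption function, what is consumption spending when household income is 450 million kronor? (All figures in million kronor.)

MPS = ΔS/ΔY = (825 − 609)/(7250 − 6050) = 216/1200 = 0.18
MPC = 1 − MPS = 0.82
Autonomous saving = 609 − 0.18(6050) = -480, so a = 480
C = 480 + 0.82(450) = 480 + 369 = 849

C = 849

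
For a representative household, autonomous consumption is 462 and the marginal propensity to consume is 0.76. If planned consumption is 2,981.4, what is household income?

Y = 3315

462 + 0.76Y = 2981.4
0.76Y = 2519.4, so Y = 2519.4/0.76 = 3315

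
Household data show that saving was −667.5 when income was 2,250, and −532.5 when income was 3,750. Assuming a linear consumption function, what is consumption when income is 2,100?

C = 2781

MPS = ΔS/ΔY = (-532.5 − (-667.5))/(3750 − 2250) = 135/1500 = 0.09
MPC = 1 − MPS = 0.91
Autonomous saving = -667.5 − 0.09(2250) = -870, so a = 870
C = 870 + 0.91(2100) = 870 + 1911 = 2781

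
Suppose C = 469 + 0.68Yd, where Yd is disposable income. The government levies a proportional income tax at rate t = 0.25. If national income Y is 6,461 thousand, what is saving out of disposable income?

Yd = (1 − 0.25)(6461) = 0.75(6461) = 4845.75
C = 469 + 0.68(4845.75) = 469 + 3295.11 = 3764.11
S = Yd − C = 4845.75 − 3764.11 = 1081.64

S = 1081.64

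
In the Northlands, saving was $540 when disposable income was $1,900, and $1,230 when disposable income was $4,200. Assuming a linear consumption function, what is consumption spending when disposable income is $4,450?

C = 3145

MPS = ΔS/ΔY = (1230 − 540)/(4200 − 1900) = 690/2300 = 0.3
MPC = 1 − MPS = 0.7
Autonomous saving = 540 − 0.3(1900) = -30, so a = 30
C = 30 + 0.7(4450) = 30 + 3115 = 3145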